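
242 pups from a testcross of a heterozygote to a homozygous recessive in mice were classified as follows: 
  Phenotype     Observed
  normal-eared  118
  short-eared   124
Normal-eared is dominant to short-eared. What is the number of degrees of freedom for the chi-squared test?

A testcross of a heterozygote (Aa × aa) gives a 1:1 phenotypic ratio.
A goodness-of-fit test with 2 phenotype classes has df = 2 − 1 = 1.

1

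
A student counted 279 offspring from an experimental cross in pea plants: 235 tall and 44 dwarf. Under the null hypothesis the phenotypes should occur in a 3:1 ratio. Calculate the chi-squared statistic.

The 3:1 ratio has 4 parts, so with N = 279 the expected counts are:
  tall: 279 × 3/4 = 209.25
  dwarf: 279 × 1/4 = 69.75
χ² = Σ (O − E)² / E
  tall: (235 − 209.25)² / 209.25 = 3.1688
  dwarf: (44 − 69.75)² / 69.75 = 9.5063
χ² = 3.1688 + 9.5063 = 12.6751 ≈ 12.675

12.675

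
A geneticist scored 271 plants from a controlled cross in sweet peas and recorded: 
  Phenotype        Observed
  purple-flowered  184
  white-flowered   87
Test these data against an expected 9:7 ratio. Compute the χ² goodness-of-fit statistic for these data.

Expected counts for N = 271 under a 9:7 ratio (total parts = 16):
  purple-flowered: 271 × 9/16 = 152.4375
  white-flowered: 271 × 7/16 = 118.5625
χ² = Σ (O − E)² / E
  purple-flowered: (184 − 152.4375)² / 152.4375 = 6.5351
  white-flowered: (87 − 118.5625)² / 118.5625 = 8.4022
χ² = 6.5351 + 8.4022 = 14.9373 ≈ 14.937

14.937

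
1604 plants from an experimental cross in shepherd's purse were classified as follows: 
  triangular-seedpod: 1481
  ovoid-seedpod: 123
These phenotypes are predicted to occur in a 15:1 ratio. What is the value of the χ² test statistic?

5.507

The 15:1 ratio has 16 parts, so with N = 1604 the expected counts are:
  triangular-seedpod: 1604 × 15/16 = 1503.75
  ovoid-seedpod: 1604 × 1/16 = 100.25
χ² = Σ (O − E)² / E
  triangular-seedpod: (1481 − 1503.75)² / 1503.75 = 0.3442
  ovoid-seedpod: (123 − 100.25)² / 100.25 = 5.1627
χ² = 0.3442 + 5.1627 = 5.5069 ≈ 5.507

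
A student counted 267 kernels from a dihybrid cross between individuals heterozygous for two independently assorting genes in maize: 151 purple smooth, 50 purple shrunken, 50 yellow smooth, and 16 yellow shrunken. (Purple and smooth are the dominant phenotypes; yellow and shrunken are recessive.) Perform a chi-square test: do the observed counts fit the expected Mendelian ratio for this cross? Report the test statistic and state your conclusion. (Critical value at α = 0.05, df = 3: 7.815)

0.033; consistent

A dihybrid F₂ with independent assortment and complete dominance at both loci gives a 9:3:3:1 phenotypic ratio.
Under the 9:3:3:1 hypothesis (Σ ratio = 16, N = 267):
  purple smooth: 267 × 9/16 = 150.1875
  purple shrunken: 267 × 3/16 = 50.0625
  yellow smooth: 267 × 3/16 = 50.0625
  yellow shrunken: 267 × 1/16 = 16.6875
χ² = Σ (O − E)² / E
  purple smooth: (151 − 150.1875)² / 150.1875 = 0.0044
  purple shrunken: (50 − 50.0625)² / 50.0625 = 0.0001
  yellow smooth: (50 − 50.0625)² / 50.0625 = 0.0001
  yellow shrunken: (16 − 16.6875)² / 16.6875 = 0.0283
χ² = 0.0044 + 0.0001 + 0.0001 + 0.0283 = 0.0329 ≈ 0.033
Degrees of freedom = 4 − 1 = 3; critical value at α = 0.05 is 7.815.
Since 0.033 < 7.815, we fail to reject the null hypothesis — the data are consistent with the 9:3:3:1 ratio.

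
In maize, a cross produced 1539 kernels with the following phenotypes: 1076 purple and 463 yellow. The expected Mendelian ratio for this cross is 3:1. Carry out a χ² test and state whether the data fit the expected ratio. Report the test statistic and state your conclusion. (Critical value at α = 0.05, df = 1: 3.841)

21.219; not consistent

Under the 3:1 hypothesis (Σ ratio = 4, N = 1539):
  purple: 1539 × 3/4 = 1154.25
  yellow: 1539 × 1/4 = 384.75
χ² = Σ (O − E)² / E
  purple: (1076 − 1154.25)² / 1154.25 = 5.3048
  yellow: (463 − 384.75)² / 384.75 = 15.9144
χ² = 5.3048 + 15.9144 = 21.2192 ≈ 21.219
Degrees of freedom = 2 − 1 = 1; critical value at α = 0.05 is 3.841.
Since 21.219 > 3.841, we reject the null hypothesis — the data do not fit the 3:1 ratio.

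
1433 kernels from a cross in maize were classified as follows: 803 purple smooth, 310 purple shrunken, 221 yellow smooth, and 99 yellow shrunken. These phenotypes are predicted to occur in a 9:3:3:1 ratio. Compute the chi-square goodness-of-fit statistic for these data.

15.822

Under the 9:3:3:1 hypothesis (Σ ratio = 16, N = 1433):
  purple smooth: 1433 × 9/16 = 806.0625
  purple shrunken: 1433 × 3/16 = 268.6875
  yellow smooth: 1433 × 3/16 = 268.6875
  yellow shrunken: 1433 × 1/16 = 89.5625
χ² = Σ (O − E)² / E
  purple smooth: (803 − 806.0625)² / 806.0625 = 0.0116
  purple shrunken: (310 − 268.6875)² / 268.6875 = 6.3521
  yellow smooth: (221 − 268.6875)² / 268.6875 = 8.4637
  yellow shrunken: (99 − 89.5625)² / 89.5625 = 0.9945
χ² = 0.0116 + 6.3521 + 8.4637 + 0.9945 = 15.8219 ≈ 15.822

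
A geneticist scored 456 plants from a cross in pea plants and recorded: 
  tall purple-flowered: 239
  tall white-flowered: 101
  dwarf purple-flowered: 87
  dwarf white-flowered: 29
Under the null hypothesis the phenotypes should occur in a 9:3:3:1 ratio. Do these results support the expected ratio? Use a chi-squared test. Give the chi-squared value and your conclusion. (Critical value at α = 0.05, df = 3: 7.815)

4.039; consistent

The 9:3:3:1 ratio has 16 parts, so with N = 456 the expected counts are:
  tall purple-flowered: 456 × 9/16 = 256.5
  tall white-flowered: 456 × 3/16 = 85.5
  dwarf purple-flowered: 456 × 3/16 = 85.5
  dwarf white-flowered: 456 × 1/16 = 28.5
χ² = Σ (O − E)² / E
  tall purple-flowered: (239 − 256.5)² / 256.5 = 1.1940
  tall white-flowered: (101 − 85.5)² / 85.5 = 2.8099
  dwarf purple-flowered: (87 − 85.5)² / 85.5 = 0.0263
  dwarf white-flowered: (29 − 28.5)² / 28.5 = 0.0088
χ² = 1.1940 + 2.8099 + 0.0263 + 0.0088 = 4.039
Degrees of freedom = 4 − 1 = 3; critical value at α = 0.05 is 7.815.
Since 4.039 < 7.815, we fail to reject the null hypothesis — the data are consistent with the 9:3:3:1 ratio.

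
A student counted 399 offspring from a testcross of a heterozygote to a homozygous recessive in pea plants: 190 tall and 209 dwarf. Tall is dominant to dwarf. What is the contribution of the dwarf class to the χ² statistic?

A testcross of a heterozygote (Aa × aa) gives a 1:1 phenotypic ratio.
Expected counts for N = 399 under a 1:1 ratio (total parts = 2):
  tall: 399 × 1/2 = 199.5
  dwarf: 399 × 1/2 = 199.5
Contribution of dwarf: (209 − 199.5)² / 199.5 = 0.4524

0.452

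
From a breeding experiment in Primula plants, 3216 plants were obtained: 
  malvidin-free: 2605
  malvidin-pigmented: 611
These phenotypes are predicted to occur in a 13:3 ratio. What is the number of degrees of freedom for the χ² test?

A goodness-of-fit test with 2 phenotype classes has df = 2 − 1 = 1.

1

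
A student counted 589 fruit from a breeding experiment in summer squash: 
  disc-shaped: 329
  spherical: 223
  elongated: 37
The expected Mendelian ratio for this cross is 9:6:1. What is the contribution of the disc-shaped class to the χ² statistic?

0.016

Under the 9:6:1 hypothesis (Σ ratio = 16, N = 589):
  disc-shaped: 589 × 9/16 = 331.3125
  spherical: 589 × 6/16 = 220.875
  elongated: 589 × 1/16 = 36.8125
Contribution of disc-shaped: (329 − 331.3125)² / 331.3125 = 0.0161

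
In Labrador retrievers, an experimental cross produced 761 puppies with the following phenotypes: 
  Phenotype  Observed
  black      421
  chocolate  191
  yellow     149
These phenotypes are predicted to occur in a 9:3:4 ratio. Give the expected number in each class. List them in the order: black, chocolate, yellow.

Expected counts for N = 761 under a 9:3:4 ratio (total parts = 16):
  black: 761 × 9/16 = 428.0625
  chocolate: 761 × 3/16 = 142.6875
  yellow: 761 × 4/16 = 190.25

428.0625, 142.6875, 190.25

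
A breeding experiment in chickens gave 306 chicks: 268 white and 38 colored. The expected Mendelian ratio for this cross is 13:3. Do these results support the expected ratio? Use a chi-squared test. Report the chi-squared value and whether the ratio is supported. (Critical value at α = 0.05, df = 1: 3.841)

Expected counts for N = 306 under a 13:3 ratio (total parts = 16):
  white: 306 × 13/16 = 248.625
  colored: 306 × 3/16 = 57.375
χ² = Σ (O − E)² / E
  white: (268 − 248.625)² / 248.625 = 1.5099
  colored: (38 − 57.375)² / 57.375 = 6.5428
χ² = 1.5099 + 6.5428 = 8.0527 ≈ 8.053
Degrees of freedom = 2 − 1 = 1; critical value at α = 0.05 is 3.841.
Since 8.053 > 3.841, we reject the null hypothesis — the data do not fit the 13:3 ratio.

8.053; not consistent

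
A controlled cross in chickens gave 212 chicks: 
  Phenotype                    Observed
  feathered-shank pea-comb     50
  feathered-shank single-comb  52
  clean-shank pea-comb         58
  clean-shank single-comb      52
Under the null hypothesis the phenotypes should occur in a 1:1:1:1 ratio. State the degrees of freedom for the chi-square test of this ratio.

3

A goodness-of-fit test with 4 phenotype classes has df = 4 − 1 = 3.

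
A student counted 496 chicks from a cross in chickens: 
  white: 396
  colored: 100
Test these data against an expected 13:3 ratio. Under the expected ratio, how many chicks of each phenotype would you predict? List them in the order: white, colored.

Expected counts for N = 496 under a 13:3 ratio (total parts = 16):
  white: 496 × 13/16 = 403
  colored: 496 × 3/16 = 93

403, 93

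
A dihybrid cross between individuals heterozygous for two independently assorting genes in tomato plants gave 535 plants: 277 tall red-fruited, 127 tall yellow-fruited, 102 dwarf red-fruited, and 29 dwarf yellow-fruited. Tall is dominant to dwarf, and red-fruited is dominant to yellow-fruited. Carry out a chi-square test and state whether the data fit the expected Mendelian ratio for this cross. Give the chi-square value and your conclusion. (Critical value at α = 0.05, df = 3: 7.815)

9.621; not consistent

A dihybrid F₂ with independent assortment and complete dominance at both loci gives a 9:3:3:1 phenotypic ratio.
Total ratio parts = 16. Expected numbers out of 535:
  tall red-fruited: 535 × 9/16 = 300.9375
  tall yellow-fruited: 535 × 3/16 = 100.3125
  dwarf red-fruited: 535 × 3/16 = 100.3125
  dwarf yellow-fruited: 535 × 1/16 = 33.4375
χ² = Σ (O − E)² / E
  tall red-fruited: (277 − 300.9375)² / 300.9375 = 1.9041
  tall yellow-fruited: (127 − 100.3125)² / 100.3125 = 7.1000
  dwarf red-fruited: (102 − 100.3125)² / 100.3125 = 0.0284
  dwarf yellow-fruited: (29 − 33.4375)² / 33.4375 = 0.5889
χ² = 1.9041 + 7.1000 + 0.0284 + 0.5889 = 9.6214 ≈ 9.621
Degrees of freedom = 4 − 1 = 3; critical value at α = 0.05 is 7.815.
Since 9.621 > 7.815, we reject the null hypothesis — the data do not fit the 9:3:3:1 ratio.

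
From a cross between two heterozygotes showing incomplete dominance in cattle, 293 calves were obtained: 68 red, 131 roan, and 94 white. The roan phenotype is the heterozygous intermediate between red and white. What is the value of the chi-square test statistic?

With incomplete dominance, a heterozygote × heterozygote cross gives a 1:2:1 phenotypic ratio.
Total ratio parts = 4. Expected numbers out of 293:
  red: 293 × 1/4 = 73.25
  roan: 293 × 2/4 = 146.5
  white: 293 × 1/4 = 73.25
χ² = Σ (O − E)² / E
  red: (68 − 73.25)² / 73.25 = 0.3763
  roan: (131 − 146.5)² / 146.5 = 1.6399
  white: (94 − 73.25)² / 73.25 = 5.8780
χ² = 0.3763 + 1.6399 + 5.8780 = 7.8942 ≈ 7.894

7.894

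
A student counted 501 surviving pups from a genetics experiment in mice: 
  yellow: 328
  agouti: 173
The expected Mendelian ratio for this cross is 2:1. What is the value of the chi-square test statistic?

The 2:1 ratio has 3 parts, so with N = 501 the expected counts are:
  yellow: 501 × 2/3 = 334
  agouti: 501 × 1/3 = 167
χ² = Σ (O − E)² / E
  yellow: (328 − 334)² / 334 = 0.1078
  agouti: (173 − 167)² / 167 = 0.2156
χ² = 0.1078 + 0.2156 = 0.3234 ≈ 0.323

0.323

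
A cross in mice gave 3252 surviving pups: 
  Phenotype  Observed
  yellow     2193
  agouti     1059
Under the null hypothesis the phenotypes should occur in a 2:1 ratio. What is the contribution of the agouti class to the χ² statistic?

Expected counts for N = 3252 under a 2:1 ratio (total parts = 3):
  yellow: 3252 × 2/3 = 2168
  agouti: 3252 × 1/3 = 1084
Contribution of agouti: (1059 − 1084)² / 1084 = 0.5766

0.577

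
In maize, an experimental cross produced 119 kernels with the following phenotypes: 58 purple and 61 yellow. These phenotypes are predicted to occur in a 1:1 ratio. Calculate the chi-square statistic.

0.076

Expected counts for N = 119 under a 1:1 ratio (total parts = 2):
  purple: 119 × 1/2 = 59.5
  yellow: 119 × 1/2 = 59.5
χ² = Σ (O − E)² / E
  purple: (58 − 59.5)² / 59.5 = 0.0378
  yellow: (61 − 59.5)² / 59.5 = 0.0378
χ² = 0.0378 + 0.0378 = 0.0756 ≈ 0.076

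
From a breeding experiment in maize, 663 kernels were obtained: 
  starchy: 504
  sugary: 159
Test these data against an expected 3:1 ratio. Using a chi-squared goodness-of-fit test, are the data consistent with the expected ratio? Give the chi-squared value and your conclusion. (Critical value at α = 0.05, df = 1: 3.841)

0.367; consistent

Expected counts for N = 663 under a 3:1 ratio (total parts = 4):
  starchy: 663 × 3/4 = 497.25
  sugary: 663 × 1/4 = 165.75
χ² = Σ (O − E)² / E
  starchy: (504 − 497.25)² / 497.25 = 0.0916
  sugary: (159 − 165.75)² / 165.75 = 0.2749
χ² = 0.0916 + 0.2749 = 0.3665 ≈ 0.367
Degrees of freedom = 2 − 1 = 1; critical value at α = 0.05 is 3.841.
Since 0.367 < 3.841, we fail to reject the null hypothesis — the data are consistent with the 3:1 ratio.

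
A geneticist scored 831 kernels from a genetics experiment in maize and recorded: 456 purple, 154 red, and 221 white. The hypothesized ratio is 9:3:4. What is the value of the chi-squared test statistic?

1.146

Total ratio parts = 16. Expected numbers out of 831:
  purple: 831 × 9/16 = 467.4375
  red: 831 × 3/16 = 155.8125
  white: 831 × 4/16 = 207.75
χ² = Σ (O − E)² / E
  purple: (456 − 467.4375)² / 467.4375 = 0.2799
  red: (154 − 155.8125)² / 155.8125 = 0.0211
  white: (221 − 207.75)² / 207.75 = 0.8451
χ² = 0.2799 + 0.0211 + 0.8451 = 1.1461 ≈ 1.146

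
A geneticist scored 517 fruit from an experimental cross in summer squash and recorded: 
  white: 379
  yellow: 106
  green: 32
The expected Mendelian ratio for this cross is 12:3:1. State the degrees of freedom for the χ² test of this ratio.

A goodness-of-fit test with 3 phenotype classes has df = 3 − 1 = 2.

2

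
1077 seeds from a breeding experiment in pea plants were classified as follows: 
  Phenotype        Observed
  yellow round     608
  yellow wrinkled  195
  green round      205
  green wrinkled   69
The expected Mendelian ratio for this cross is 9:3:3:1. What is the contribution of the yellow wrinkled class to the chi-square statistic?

0.238

Expected counts for N = 1077 under a 9:3:3:1 ratio (total parts = 16):
  yellow round: 1077 × 9/16 = 605.8125
  yellow wrinkled: 1077 × 3/16 = 201.9375
  green round: 1077 × 3/16 = 201.9375
  green wrinkled: 1077 × 1/16 = 67.3125
Contribution of yellow wrinkled: (195 − 201.9375)² / 201.9375 = 0.2383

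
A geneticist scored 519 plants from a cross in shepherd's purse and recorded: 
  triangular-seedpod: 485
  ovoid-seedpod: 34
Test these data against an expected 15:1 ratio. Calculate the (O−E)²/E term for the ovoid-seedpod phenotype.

0.075

Expected counts for N = 519 under a 15:1 ratio (total parts = 16):
  triangular-seedpod: 519 × 15/16 = 486.5625
  ovoid-seedpod: 519 × 1/16 = 32.4375
Contribution of ovoid-seedpod: (34 − 32.4375)² / 32.4375 = 0.0753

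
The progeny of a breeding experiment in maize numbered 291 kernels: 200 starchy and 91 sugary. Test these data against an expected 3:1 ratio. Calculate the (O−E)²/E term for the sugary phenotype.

4.578

Expected counts for N = 291 under a 3:1 ratio (total parts = 4):
  starchy: 291 × 3/4 = 218.25
  sugary: 291 × 1/4 = 72.75
Contribution of sugary: (91 − 72.75)² / 72.75 = 4.5782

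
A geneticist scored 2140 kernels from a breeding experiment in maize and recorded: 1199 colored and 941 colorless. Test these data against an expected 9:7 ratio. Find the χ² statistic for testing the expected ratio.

Under the 9:7 hypothesis (Σ ratio = 16, N = 2140):
  colored: 2140 × 9/16 = 1203.75
  colorless: 2140 × 7/16 = 936.25
χ² = Σ (O − E)² / E
  colored: (1199 − 1203.75)² / 1203.75 = 0.0187
  colorless: (941 − 936.25)² / 936.25 = 0.0241
χ² = 0.0187 + 0.0241 = 0.0428 ≈ 0.043

0.043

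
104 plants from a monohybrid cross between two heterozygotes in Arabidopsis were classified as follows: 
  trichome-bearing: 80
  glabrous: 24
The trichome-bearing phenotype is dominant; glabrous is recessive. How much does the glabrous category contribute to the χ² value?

0.154

For a monohybrid cross between heterozygotes with complete dominance, the expected phenotypic ratio is 3:1.
The 3:1 ratio has 4 parts, so with N = 104 the expected counts are:
  trichome-bearing: 104 × 3/4 = 78
  glabrous: 104 × 1/4 = 26
Contribution of glabrous: (24 − 26)² / 26 = 0.1538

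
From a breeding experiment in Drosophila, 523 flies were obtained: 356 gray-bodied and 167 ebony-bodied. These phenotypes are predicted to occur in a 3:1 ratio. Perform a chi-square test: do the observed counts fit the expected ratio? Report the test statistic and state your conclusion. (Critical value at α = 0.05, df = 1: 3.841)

Total ratio parts = 4. Expected numbers out of 523:
  gray-bodied: 523 × 3/4 = 392.25
  ebony-bodied: 523 × 1/4 = 130.75
χ² = Σ (O − E)² / E
  gray-bodied: (356 − 392.25)² / 392.25 = 3.3501
  ebony-bodied: (167 − 130.75)² / 130.75 = 10.0502
χ² = 3.3501 + 10.0502 = 13.4003 ≈ 13.400
Degrees of freedom = 2 − 1 = 1; critical value at α = 0.05 is 3.841.
Since 13.400 > 3.841, we reject the null hypothesis — the data do not fit the 3:1 ratio.

13.400; not consistent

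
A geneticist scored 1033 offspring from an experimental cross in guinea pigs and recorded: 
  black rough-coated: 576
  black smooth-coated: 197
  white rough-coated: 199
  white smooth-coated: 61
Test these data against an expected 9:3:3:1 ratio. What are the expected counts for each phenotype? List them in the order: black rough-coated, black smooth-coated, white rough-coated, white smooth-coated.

581.0625, 193.6875, 193.6875, 64.5625

Total ratio parts = 16. Expected numbers out of 1033:
  black rough-coated: 1033 × 9/16 = 581.0625
  black smooth-coated: 1033 × 3/16 = 193.6875
  white rough-coated: 1033 × 3/16 = 193.6875
  white smooth-coated: 1033 × 1/16 = 64.5625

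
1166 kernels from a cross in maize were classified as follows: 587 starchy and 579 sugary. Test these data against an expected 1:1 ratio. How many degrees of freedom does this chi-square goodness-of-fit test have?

A goodness-of-fit test with 2 phenotype classes has df = 2 − 1 = 1.

1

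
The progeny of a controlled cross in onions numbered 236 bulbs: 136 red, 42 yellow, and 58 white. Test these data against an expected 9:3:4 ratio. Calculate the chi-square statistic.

Under the 9:3:4 hypothesis (Σ ratio = 16, N = 236):
  red: 236 × 9/16 = 132.75
  yellow: 236 × 3/16 = 44.25
  white: 236 × 4/16 = 59
χ² = Σ (O − E)² / E
  red: (136 − 132.75)² / 132.75 = 0.0796
  yellow: (42 − 44.25)² / 44.25 = 0.1144
  white: (58 − 59)² / 59 = 0.0169
χ² = 0.0796 + 0.1144 + 0.0169 = 0.2109 ≈ 0.211

0.211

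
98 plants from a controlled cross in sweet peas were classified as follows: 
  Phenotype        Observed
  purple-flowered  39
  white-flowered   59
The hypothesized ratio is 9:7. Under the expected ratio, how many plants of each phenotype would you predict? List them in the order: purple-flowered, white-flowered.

55.125, 42.875

The 9:7 ratio has 16 parts, so with N = 98 the expected counts are:
  purple-flowered: 98 × 9/16 = 55.125
  white-flowered: 98 × 7/16 = 42.875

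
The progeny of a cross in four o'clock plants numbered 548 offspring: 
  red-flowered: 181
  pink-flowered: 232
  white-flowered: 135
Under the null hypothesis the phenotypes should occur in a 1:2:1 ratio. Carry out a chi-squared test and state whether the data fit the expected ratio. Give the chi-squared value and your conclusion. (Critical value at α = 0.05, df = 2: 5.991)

20.599; not consistent

Expected counts for N = 548 under a 1:2:1 ratio (total parts = 4):
  red-flowered: 548 × 1/4 = 137
  pink-flowered: 548 × 2/4 = 274
  white-flowered: 548 × 1/4 = 137
χ² = Σ (O − E)² / E
  red-flowered: (181 − 137)² / 137 = 14.1314
  pink-flowered: (232 − 274)² / 274 = 6.4380
  white-flowered: (135 − 137)² / 137 = 0.0292
χ² = 14.1314 + 6.4380 + 0.0292 = 20.5986 ≈ 20.599
Degrees of freedom = 3 − 1 = 2; critical value at α = 0.05 is 5.991.
Since 20.599 > 5.991, we reject the null hypothesis — the data do not fit the 1:2:1 ratio.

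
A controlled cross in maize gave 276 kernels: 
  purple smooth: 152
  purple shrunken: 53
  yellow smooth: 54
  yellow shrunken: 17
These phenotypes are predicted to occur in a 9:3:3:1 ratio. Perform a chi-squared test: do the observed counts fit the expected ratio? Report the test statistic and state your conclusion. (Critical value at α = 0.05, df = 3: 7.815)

Total ratio parts = 16. Expected numbers out of 276:
  purple smooth: 276 × 9/16 = 155.25
  purple shrunken: 276 × 3/16 = 51.75
  yellow smooth: 276 × 3/16 = 51.75
  yellow shrunken: 276 × 1/16 = 17.25
χ² = Σ (O − E)² / E
  purple smooth: (152 − 155.25)² / 155.25 = 0.0680
  purple shrunken: (53 − 51.75)² / 51.75 = 0.0302
  yellow smooth: (54 − 51.75)² / 51.75 = 0.0978
  yellow shrunken: (17 − 17.25)² / 17.25 = 0.0036
χ² = 0.0680 + 0.0302 + 0.0978 + 0.0036 = 0.1996 ≈ 0.200
Degrees of freedom = 4 − 1 = 3; critical value at α = 0.05 is 7.815.
Since 0.200 < 7.815, we fail to reject the null hypothesis — the data are consistent with the 9:3:3:1 ratio.

0.200; consistent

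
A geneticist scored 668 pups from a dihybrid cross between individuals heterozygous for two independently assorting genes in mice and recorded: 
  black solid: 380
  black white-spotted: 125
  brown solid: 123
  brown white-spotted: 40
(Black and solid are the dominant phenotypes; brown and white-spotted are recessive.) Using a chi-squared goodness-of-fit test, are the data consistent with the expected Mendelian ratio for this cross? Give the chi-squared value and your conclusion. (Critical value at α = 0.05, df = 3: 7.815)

0.162; consistent

A dihybrid F₂ with independent assortment and complete dominance at both loci gives a 9:3:3:1 phenotypic ratio.
The 9:3:3:1 ratio has 16 parts, so with N = 668 the expected counts are:
  black solid: 668 × 9/16 = 375.75
  black white-spotted: 668 × 3/16 = 125.25
  brown solid: 668 × 3/16 = 125.25
  brown white-spotted: 668 × 1/16 = 41.75
χ² = Σ (O − E)² / E
  black solid: (380 − 375.75)² / 375.75 = 0.0481
  black white-spotted: (125 − 125.25)² / 125.25 = 0.0005
  brown solid: (123 − 125.25)² / 125.25 = 0.0404
  brown white-spotted: (40 − 41.75)² / 41.75 = 0.0734
χ² = 0.0481 + 0.0005 + 0.0404 + 0.0734 = 0.1624 ≈ 0.162
Degrees of freedom = 4 − 1 = 3; critical value at α = 0.05 is 7.815.
Since 0.162 < 7.815, we fail to reject the null hypothesis — the data are consistent with the 9:3:3:1 ratio.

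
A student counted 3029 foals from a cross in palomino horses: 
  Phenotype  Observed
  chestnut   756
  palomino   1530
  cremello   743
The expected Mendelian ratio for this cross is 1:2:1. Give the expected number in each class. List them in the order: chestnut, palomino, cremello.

757.25, 1514.5, 757.25

Expected counts for N = 3029 under a 1:2:1 ratio (total parts = 4):
  chestnut: 3029 × 1/4 = 757.25
  palomino: 3029 × 2/4 = 1514.5
  cremello: 3029 × 1/4 = 757.25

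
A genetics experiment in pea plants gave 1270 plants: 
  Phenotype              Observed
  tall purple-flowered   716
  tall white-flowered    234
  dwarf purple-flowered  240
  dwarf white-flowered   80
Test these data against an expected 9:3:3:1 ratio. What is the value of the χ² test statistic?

Under the 9:3:3:1 hypothesis (Σ ratio = 16, N = 1270):
  tall purple-flowered: 1270 × 9/16 = 714.375
  tall white-flowered: 1270 × 3/16 = 238.125
  dwarf purple-flowered: 1270 × 3/16 = 238.125
  dwarf white-flowered: 1270 × 1/16 = 79.375
χ² = Σ (O − E)² / E
  tall purple-flowered: (716 − 714.375)² / 714.375 = 0.0037
  tall white-flowered: (234 − 238.125)² / 238.125 = 0.0715
  dwarf purple-flowered: (240 − 238.125)² / 238.125 = 0.0148
  dwarf white-flowered: (80 − 79.375)² / 79.375 = 0.0049
χ² = 0.0037 + 0.0715 + 0.0148 + 0.0049 = 0.0949 ≈ 0.095

0.095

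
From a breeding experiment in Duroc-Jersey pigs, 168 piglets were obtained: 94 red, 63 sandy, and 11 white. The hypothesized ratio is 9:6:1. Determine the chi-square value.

Expected counts for N = 168 under a 9:6:1 ratio (total parts = 16):
  red: 168 × 9/16 = 94.5
  sandy: 168 × 6/16 = 63
  white: 168 × 1/16 = 10.5
χ² = Σ (O − E)² / E
  red: (94 − 94.5)² / 94.5 = 0.0026
  sandy: (63 − 63)² / 63 = 0.0000
  white: (11 − 10.5)² / 10.5 = 0.0238
χ² = 0.0026 + 0.0000 + 0.0238 = 0.0264 ≈ 0.026

0.026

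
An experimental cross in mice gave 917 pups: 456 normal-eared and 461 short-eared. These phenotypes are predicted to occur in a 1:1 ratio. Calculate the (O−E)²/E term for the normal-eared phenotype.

Expected counts for N = 917 under a 1:1 ratio (total parts = 2):
  normal-eared: 917 × 1/2 = 458.5
  short-eared: 917 × 1/2 = 458.5
Contribution of normal-eared: (456 − 458.5)² / 458.5 = 0.0136

0.014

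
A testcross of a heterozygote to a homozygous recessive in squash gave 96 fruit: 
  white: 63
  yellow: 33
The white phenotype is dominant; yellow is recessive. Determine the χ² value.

9.375

A testcross of a heterozygote (Aa × aa) gives a 1:1 phenotypic ratio.
The 1:1 ratio has 2 parts, so with N = 96 the expected counts are:
  white: 96 × 1/2 = 48
  yellow: 96 × 1/2 = 48
χ² = Σ (O − E)² / E
  white: (63 − 48)² / 48 = 4.6875
  yellow: (33 − 48)² / 48 = 4.6875
χ² = 4.6875 + 4.6875 = 9.375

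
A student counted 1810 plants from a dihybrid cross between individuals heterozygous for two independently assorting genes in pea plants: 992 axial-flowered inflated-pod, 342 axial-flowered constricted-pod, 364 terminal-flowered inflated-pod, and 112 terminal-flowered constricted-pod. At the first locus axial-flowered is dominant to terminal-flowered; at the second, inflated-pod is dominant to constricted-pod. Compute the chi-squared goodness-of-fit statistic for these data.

2.489

A dihybrid F₂ with independent assortment and complete dominance at both loci gives a 9:3:3:1 phenotypic ratio.
The 9:3:3:1 ratio has 16 parts, so with N = 1810 the expected counts are:
  axial-flowered inflated-pod: 1810 × 9/16 = 1018.125
  axial-flowered constricted-pod: 1810 × 3/16 = 339.375
  terminal-flowered inflated-pod: 1810 × 3/16 = 339.375
  terminal-flowered constricted-pod: 1810 × 1/16 = 113.125
χ² = Σ (O − E)² / E
  axial-flowered inflated-pod: (992 − 1018.125)² / 1018.125 = 0.6704
  axial-flowered constricted-pod: (342 − 339.375)² / 339.375 = 0.0203
  terminal-flowered inflated-pod: (364 − 339.375)² / 339.375 = 1.7868
  terminal-flowered constricted-pod: (112 − 113.125)² / 113.125 = 0.0112
χ² = 0.6704 + 0.0203 + 1.7868 + 0.0112 = 2.4887 ≈ 2.489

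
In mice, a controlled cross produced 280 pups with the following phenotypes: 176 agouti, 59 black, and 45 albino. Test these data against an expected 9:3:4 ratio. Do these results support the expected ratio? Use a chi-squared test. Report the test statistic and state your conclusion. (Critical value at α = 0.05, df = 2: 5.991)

Under the 9:3:4 hypothesis (Σ ratio = 16, N = 280):
  agouti: 280 × 9/16 = 157.5
  black: 280 × 3/16 = 52.5
  albino: 280 × 4/16 = 70
χ² = Σ (O − E)² / E
  agouti: (176 − 157.5)² / 157.5 = 2.1730
  black: (59 − 52.5)² / 52.5 = 0.8048
  albino: (45 − 70)² / 70 = 8.9286
χ² = 2.1730 + 0.8048 + 8.9286 = 11.9064 ≈ 11.906
Degrees of freedom = 3 − 1 = 2; critical value at α = 0.05 is 5.991.
Since 11.906 > 5.991, we reject the null hypothesis — the data do not fit the 9:3:4 ratio.

11.906; not consistent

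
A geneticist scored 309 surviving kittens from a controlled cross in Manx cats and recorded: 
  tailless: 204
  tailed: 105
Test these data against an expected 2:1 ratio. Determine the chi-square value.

The 2:1 ratio has 3 parts, so with N = 309 the expected counts are:
  tailless: 309 × 2/3 = 206
  tailed: 309 × 1/3 = 103
χ² = Σ (O − E)² / E
  tailless: (204 − 206)² / 206 = 0.0194
  tailed: (105 − 103)² / 103 = 0.0388
χ² = 0.0194 + 0.0388 = 0.0582 ≈ 0.058

0.058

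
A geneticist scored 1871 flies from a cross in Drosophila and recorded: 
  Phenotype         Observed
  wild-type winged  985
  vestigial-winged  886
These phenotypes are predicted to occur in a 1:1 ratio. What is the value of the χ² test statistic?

5.238

The 1:1 ratio has 2 parts, so with N = 1871 the expected counts are:
  wild-type winged: 1871 × 1/2 = 935.5
  vestigial-winged: 1871 × 1/2 = 935.5
χ² = Σ (O − E)² / E
  wild-type winged: (985 − 935.5)² / 935.5 = 2.6192
  vestigial-winged: (886 − 935.5)² / 935.5 = 2.6192
χ² = 2.6192 + 2.6192 = 5.2384 ≈ 5.238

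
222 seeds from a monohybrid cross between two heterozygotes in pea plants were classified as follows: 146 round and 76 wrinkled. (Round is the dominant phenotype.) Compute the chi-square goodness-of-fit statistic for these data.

For a monohybrid cross between heterozygotes with complete dominance, the expected phenotypic ratio is 3:1.
Total ratio parts = 4. Expected numbers out of 222:
  round: 222 × 3/4 = 166.5
  wrinkled: 222 × 1/4 = 55.5
χ² = Σ (O − E)² / E
  round: (146 − 166.5)² / 166.5 = 2.5240
  wrinkled: (76 − 55.5)² / 55.5 = 7.5721
χ² = 2.5240 + 7.5721 = 10.0961 ≈ 10.096

10.096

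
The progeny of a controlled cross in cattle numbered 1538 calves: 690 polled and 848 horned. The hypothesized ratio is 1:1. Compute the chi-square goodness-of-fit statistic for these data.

16.231

Total ratio parts = 2. Expected numbers out of 1538:
  polled: 1538 × 1/2 = 769
  horned: 1538 × 1/2 = 769
χ² = Σ (O − E)² / E
  polled: (690 − 769)² / 769 = 8.1157
  horned: (848 − 769)² / 769 = 8.1157
χ² = 8.1157 + 8.1157 = 16.2314 ≈ 16.231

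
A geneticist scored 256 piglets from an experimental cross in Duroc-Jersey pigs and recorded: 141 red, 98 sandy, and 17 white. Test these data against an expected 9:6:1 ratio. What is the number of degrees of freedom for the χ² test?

2

A goodness-of-fit test with 3 phenotype classes has df = 3 − 1 = 2.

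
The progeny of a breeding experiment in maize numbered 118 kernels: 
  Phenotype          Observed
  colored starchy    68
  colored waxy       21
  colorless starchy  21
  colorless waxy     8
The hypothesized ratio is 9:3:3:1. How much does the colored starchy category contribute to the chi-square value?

The 9:3:3:1 ratio has 16 parts, so with N = 118 the expected counts are:
  colored starchy: 118 × 9/16 = 66.375
  colored waxy: 118 × 3/16 = 22.125
  colorless starchy: 118 × 3/16 = 22.125
  colorless waxy: 118 × 1/16 = 7.375
Contribution of colored starchy: (68 − 66.375)² / 66.375 = 0.0398

0.040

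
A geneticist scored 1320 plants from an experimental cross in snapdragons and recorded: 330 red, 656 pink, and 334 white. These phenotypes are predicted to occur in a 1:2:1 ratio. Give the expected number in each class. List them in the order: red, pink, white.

330, 660, 330

The 1:2:1 ratio has 4 parts, so with N = 1320 the expected counts are:
  red: 1320 × 1/4 = 330
  pink: 1320 × 2/4 = 660
  white: 1320 × 1/4 = 330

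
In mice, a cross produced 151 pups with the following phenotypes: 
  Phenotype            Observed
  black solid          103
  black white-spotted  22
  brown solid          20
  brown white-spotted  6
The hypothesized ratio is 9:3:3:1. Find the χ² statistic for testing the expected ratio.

8.941

Expected counts for N = 151 under a 9:3:3:1 ratio (total parts = 16):
  black solid: 151 × 9/16 = 84.9375
  black white-spotted: 151 × 3/16 = 28.3125
  brown solid: 151 × 3/16 = 28.3125
  brown white-spotted: 151 × 1/16 = 9.4375
χ² = Σ (O − E)² / E
  black solid: (103 − 84.9375)² / 84.9375 = 3.8411
  black white-spotted: (22 − 28.3125)² / 28.3125 = 1.4074
  brown solid: (20 − 28.3125)² / 28.3125 = 2.4405
  brown white-spotted: (6 − 9.4375)² / 9.4375 = 1.2521
χ² = 3.8411 + 1.4074 + 2.4405 + 1.2521 = 8.9411 ≈ 8.941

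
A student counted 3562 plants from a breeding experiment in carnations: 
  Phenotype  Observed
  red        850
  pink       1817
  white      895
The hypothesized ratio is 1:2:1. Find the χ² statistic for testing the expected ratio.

Expected counts for N = 3562 under a 1:2:1 ratio (total parts = 4):
  red: 3562 × 1/4 = 890.5
  pink: 3562 × 2/4 = 1781
  white: 3562 × 1/4 = 890.5
χ² = Σ (O − E)² / E
  red: (850 − 890.5)² / 890.5 = 1.8419
  pink: (1817 − 1781)² / 1781 = 0.7277
  white: (895 − 890.5)² / 890.5 = 0.0227
χ² = 1.8419 + 0.7277 + 0.0227 = 2.5923 ≈ 2.592

2.592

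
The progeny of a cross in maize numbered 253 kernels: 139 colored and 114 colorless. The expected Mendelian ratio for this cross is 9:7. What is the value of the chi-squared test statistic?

0.176

Expected counts for N = 253 under a 9:7 ratio (total parts = 16):
  colored: 253 × 9/16 = 142.3125
  colorless: 253 × 7/16 = 110.6875
χ² = Σ (O − E)² / E
  colored: (139 − 142.3125)² / 142.3125 = 0.0771
  colorless: (114 − 110.6875)² / 110.6875 = 0.0991
χ² = 0.0771 + 0.0991 = 0.1762 ≈ 0.176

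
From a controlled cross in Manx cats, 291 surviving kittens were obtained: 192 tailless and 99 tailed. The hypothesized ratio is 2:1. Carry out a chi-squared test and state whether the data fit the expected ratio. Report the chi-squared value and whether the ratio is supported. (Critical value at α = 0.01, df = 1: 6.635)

0.062; consistent

Under the 2:1 hypothesis (Σ ratio = 3, N = 291):
  tailless: 291 × 2/3 = 194
  tailed: 291 × 1/3 = 97
χ² = Σ (O − E)² / E
  tailless: (192 − 194)² / 194 = 0.0206
  tailed: (99 − 97)² / 97 = 0.0412
χ² = 0.0206 + 0.0412 = 0.0618 ≈ 0.062
Degrees of freedom = 2 − 1 = 1; critical value at α = 0.01 is 6.635.
Since 0.062 < 6.635, we fail to reject the null hypothesis — the data are consistent with the 2:1 ratio.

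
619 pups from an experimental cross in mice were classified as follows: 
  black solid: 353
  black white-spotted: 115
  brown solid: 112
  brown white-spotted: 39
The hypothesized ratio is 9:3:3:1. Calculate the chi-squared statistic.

0.221

Total ratio parts = 16. Expected numbers out of 619:
  black solid: 619 × 9/16 = 348.1875
  black white-spotted: 619 × 3/16 = 116.0625
  brown solid: 619 × 3/16 = 116.0625
  brown white-spotted: 619 × 1/16 = 38.6875
χ² = Σ (O − E)² / E
  black solid: (353 − 348.1875)² / 348.1875 = 0.0665
  black white-spotted: (115 − 116.0625)² / 116.0625 = 0.0097
  brown solid: (112 − 116.0625)² / 116.0625 = 0.1422
  brown white-spotted: (39 − 38.6875)² / 38.6875 = 0.0025
χ² = 0.0665 + 0.0097 + 0.1422 + 0.0025 = 0.2209 ≈ 0.221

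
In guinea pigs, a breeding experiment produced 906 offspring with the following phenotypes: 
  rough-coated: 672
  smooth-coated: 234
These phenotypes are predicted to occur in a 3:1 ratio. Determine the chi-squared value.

Total ratio parts = 4. Expected numbers out of 906:
  rough-coated: 906 × 3/4 = 679.5
  smooth-coated: 906 × 1/4 = 226.5
χ² = Σ (O − E)² / E
  rough-coated: (672 − 679.5)² / 679.5 = 0.0828
  smooth-coated: (234 − 226.5)² / 226.5 = 0.2483
χ² = 0.0828 + 0.2483 = 0.3311 ≈ 0.331

0.331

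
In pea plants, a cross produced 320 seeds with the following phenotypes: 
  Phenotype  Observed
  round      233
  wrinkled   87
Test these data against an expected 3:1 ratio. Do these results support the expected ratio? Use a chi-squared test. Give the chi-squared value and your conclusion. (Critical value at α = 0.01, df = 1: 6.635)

Under the 3:1 hypothesis (Σ ratio = 4, N = 320):
  round: 320 × 3/4 = 240
  wrinkled: 320 × 1/4 = 80
χ² = Σ (O − E)² / E
  round: (233 − 240)² / 240 = 0.2042
  wrinkled: (87 − 80)² / 80 = 0.6125
χ² = 0.2042 + 0.6125 = 0.8167 ≈ 0.817
Degrees of freedom = 2 − 1 = 1; critical value at α = 0.01 is 6.635.
Since 0.817 < 6.635, we fail to reject the null hypothesis — the data are consistent with the 3:1 ratio.

0.817; consistent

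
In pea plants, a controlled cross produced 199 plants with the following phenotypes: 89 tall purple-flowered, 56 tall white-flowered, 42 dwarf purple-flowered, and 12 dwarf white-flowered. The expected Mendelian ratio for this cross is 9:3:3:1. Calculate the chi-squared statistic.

Under the 9:3:3:1 hypothesis (Σ ratio = 16, N = 199):
  tall purple-flowered: 199 × 9/16 = 111.9375
  tall white-flowered: 199 × 3/16 = 37.3125
  dwarf purple-flowered: 199 × 3/16 = 37.3125
  dwarf white-flowered: 199 × 1/16 = 12.4375
χ² = Σ (O − E)² / E
  tall purple-flowered: (89 − 111.9375)² / 111.9375 = 4.7002
  tall white-flowered: (56 − 37.3125)² / 37.3125 = 9.3594
  dwarf purple-flowered: (42 − 37.3125)² / 37.3125 = 0.5889
  dwarf white-flowered: (12 − 12.4375)² / 12.4375 = 0.0154
χ² = 4.7002 + 9.3594 + 0.5889 + 0.0154 = 14.6639 ≈ 14.664

14.664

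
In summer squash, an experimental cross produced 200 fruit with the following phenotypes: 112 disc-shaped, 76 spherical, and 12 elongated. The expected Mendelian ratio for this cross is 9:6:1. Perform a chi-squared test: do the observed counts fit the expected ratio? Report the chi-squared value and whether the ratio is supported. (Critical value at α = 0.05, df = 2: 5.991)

The 9:6:1 ratio has 16 parts, so with N = 200 the expected counts are:
  disc-shaped: 200 × 9/16 = 112.5
  spherical: 200 × 6/16 = 75
  elongated: 200 × 1/16 = 12.5
χ² = Σ (O − E)² / E
  disc-shaped: (112 − 112.5)² / 112.5 = 0.0022
  spherical: (76 − 75)² / 75 = 0.0133
  elongated: (12 − 12.5)² / 12.5 = 0.0200
χ² = 0.0022 + 0.0133 + 0.0200 = 0.0355 ≈ 0.036
Degrees of freedom = 3 − 1 = 2; critical value at α = 0.05 is 5.991.
Since 0.036 < 5.991, we fail to reject the null hypothesis — the data are consistent with the 9:6:1 ratio.

0.036; consistent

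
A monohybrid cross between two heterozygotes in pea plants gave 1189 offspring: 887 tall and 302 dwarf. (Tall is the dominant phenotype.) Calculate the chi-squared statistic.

0.101

For a monohybrid cross between heterozygotes with complete dominance, the expected phenotypic ratio is 3:1.
Total ratio parts = 4. Expected numbers out of 1189:
  tall: 1189 × 3/4 = 891.75
  dwarf: 1189 × 1/4 = 297.25
χ² = Σ (O − E)² / E
  tall: (887 − 891.75)² / 891.75 = 0.0253
  dwarf: (302 − 297.25)² / 297.25 = 0.0759
χ² = 0.0253 + 0.0759 = 0.1012 ≈ 0.101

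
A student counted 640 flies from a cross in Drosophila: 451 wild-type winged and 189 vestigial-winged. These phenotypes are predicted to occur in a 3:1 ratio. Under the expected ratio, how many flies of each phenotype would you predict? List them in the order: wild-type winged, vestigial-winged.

480, 160

Total ratio parts = 4. Expected numbers out of 640:
  wild-type winged: 640 × 3/4 = 480
  vestigial-winged: 640 × 1/4 = 160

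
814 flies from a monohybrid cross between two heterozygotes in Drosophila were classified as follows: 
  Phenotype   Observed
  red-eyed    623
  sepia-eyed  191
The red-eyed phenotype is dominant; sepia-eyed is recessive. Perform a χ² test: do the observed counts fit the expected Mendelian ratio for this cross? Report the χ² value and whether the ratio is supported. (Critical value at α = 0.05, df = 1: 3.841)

For a monohybrid cross between heterozygotes with complete dominance, the expected phenotypic ratio is 3:1.
Under the 3:1 hypothesis (Σ ratio = 4, N = 814):
  red-eyed: 814 × 3/4 = 610.5
  sepia-eyed: 814 × 1/4 = 203.5
χ² = Σ (O − E)² / E
  red-eyed: (623 − 610.5)² / 610.5 = 0.2559
  sepia-eyed: (191 − 203.5)² / 203.5 = 0.7678
χ² = 0.2559 + 0.7678 = 1.0237 ≈ 1.024
Degrees of freedom = 2 − 1 = 1; critical value at α = 0.05 is 3.841.
Since 1.024 < 3.841, we fail to reject the null hypothesis — the data are consistent with the 3:1 ratio.

1.024; consistent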